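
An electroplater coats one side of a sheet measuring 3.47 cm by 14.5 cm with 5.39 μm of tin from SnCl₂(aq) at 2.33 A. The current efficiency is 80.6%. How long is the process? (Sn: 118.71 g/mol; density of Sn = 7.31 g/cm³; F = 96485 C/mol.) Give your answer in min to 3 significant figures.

Plated area = 3.47 × 14.5 = 50.32 cm²
Volume = 50.32 × 5.39×10⁻⁴ cm = 0.02712 cm³
m(Sn) = 0.02712 × 7.31 = 0.1982 g
n(Sn) = 0.1982 / 118.71 = 0.001670 mol; n(e⁻) = 2 × 0.001670 = 0.003340 mol
Q = 0.003340 × 96485 / 0.806 = 399.8 C
t = 399.8 / 2.33 = 171.6 s = 2.86 min

2.86 min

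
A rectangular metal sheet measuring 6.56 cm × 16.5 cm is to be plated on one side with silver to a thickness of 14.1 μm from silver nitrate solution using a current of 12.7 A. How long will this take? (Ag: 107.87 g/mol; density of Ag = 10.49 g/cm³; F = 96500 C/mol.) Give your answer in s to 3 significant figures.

Plated area = 6.56 × 16.5 = 108.2 cm²
Volume = 108.2 × 14.1×10⁻⁴ cm = 0.1526 cm³
m(Ag) = 0.1526 × 10.49 = 1.601 g
n(Ag) = 1.601 / 107.87 = 0.01484 mol; n(e⁻) = 0.01484 mol
Q = 0.01484 × 96500 = 1432 C
t = 1432 / 12.7 = 112.8 s

113 s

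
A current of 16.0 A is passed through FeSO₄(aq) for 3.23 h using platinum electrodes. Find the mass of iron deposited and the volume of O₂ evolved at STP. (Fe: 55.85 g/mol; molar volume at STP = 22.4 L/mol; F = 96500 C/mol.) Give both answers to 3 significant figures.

Q = 16.0 × 11628 = 1.860×10^5 C; n(e⁻) = 1.860×10^5 / 96500 = 1.927 mol
Cathode: Fe²⁺ + 2e⁻ → Fe → n(Fe) = 1.927/2 = 0.9635 mol → 53.8 g
Anode: 2H₂O → O₂ + 4H⁺ + 4e⁻ → n(O₂) = 1.927/4 = 0.4818 mol → 10.8 L

53.8 g Fe; 10.8 L O₂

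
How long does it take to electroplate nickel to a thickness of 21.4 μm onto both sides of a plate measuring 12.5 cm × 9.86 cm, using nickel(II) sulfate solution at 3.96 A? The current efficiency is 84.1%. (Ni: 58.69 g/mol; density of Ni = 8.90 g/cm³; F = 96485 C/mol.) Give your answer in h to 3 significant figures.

1.29 h

Plated area = 2 × 12.5 × 9.86 = 246.5 cm²
Volume = 246.5 × 21.4×10⁻⁴ cm = 0.5275 cm³
m(Ni) = 0.5275 × 8.90 = 4.695 g
n(Ni) = 4.695 / 58.69 = 0.08000 mol; n(e⁻) = 2 × 0.08000 = 0.1600 mol
Q = 0.1600 × 96485 / 0.841 = 18360 C
t = 18360 / 3.96 = 4636 s = 1.29 h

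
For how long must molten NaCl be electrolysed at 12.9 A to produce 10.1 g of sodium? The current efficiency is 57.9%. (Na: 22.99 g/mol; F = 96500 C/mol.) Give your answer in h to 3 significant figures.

1.58 h

n(Na) = 10.1 / 22.99 = 0.4393 mol
Na⁺ + e⁻ → Na, so n(e⁻) = 0.4393 mol
Q = 0.4393 × 96500 / 0.579 = 73220 C
t = Q / I = 73220 / 12.9 = 5676 s = 1.58 h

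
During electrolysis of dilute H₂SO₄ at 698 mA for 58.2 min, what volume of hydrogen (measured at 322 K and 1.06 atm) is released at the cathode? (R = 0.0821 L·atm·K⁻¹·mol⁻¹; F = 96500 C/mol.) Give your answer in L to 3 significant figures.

0.315 L

Charge passed = 0.698 × 3492 = 2437 C
n(e⁻) = 2437 / 96500 = 0.02525 mol
2H⁺ + 2e⁻ → H₂, so n(H₂) = 0.02525 / 2 = 0.01263 mol
V = nRT/P = 0.01263 × 0.0821 × 322 / 1.06 = 0.3150 L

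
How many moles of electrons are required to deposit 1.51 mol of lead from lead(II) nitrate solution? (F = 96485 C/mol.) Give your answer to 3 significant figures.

3.02 mol

Pb²⁺ + 2e⁻ → Pb, so n(e⁻) = 2 × 1.51 = 3.020 mol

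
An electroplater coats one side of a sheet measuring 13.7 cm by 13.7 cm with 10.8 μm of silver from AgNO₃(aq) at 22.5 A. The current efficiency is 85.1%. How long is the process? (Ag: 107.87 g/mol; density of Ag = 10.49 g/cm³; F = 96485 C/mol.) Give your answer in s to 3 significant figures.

99.3 s

Plated area = 13.7 × 13.7 = 187.7 cm²
Volume = 187.7 × 10.8×10⁻⁴ cm = 0.2027 cm³
m(Ag) = 0.2027 × 10.49 = 2.126 g
n(Ag) = 2.126 / 107.87 = 0.01971 mol; n(e⁻) = 0.01971 mol
Q = 0.01971 × 96485 / 0.851 = 2235 C
t = 2235 / 22.5 = 99.33 s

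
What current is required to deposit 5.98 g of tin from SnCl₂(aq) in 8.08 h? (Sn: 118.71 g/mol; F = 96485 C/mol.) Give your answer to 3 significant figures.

n(Sn) = 5.98 / 118.71 = 0.05037 mol
Sn²⁺ + 2e⁻ → Sn, so n(e⁻) = 2 × 0.05037 = 0.1007 mol
Q = 0.1007 × 96485 = 9716 C
I = Q / t = 9716 / 29088 s = 0.334 A

0.334 A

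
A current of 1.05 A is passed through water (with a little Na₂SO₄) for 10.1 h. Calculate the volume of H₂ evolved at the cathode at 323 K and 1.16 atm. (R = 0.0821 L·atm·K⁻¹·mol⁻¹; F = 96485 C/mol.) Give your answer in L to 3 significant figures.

4.52 L

Q = It = 1.05 × 36360 = 38180 C
n(e⁻) = 38180 / 96485 = 0.3957 mol
2H⁺ + 2e⁻ → H₂, so n(H₂) = 0.3957 / 2 = 0.1979 mol
V = nRT/P = 0.1979 × 0.0821 × 323 / 1.16 = 4.524 L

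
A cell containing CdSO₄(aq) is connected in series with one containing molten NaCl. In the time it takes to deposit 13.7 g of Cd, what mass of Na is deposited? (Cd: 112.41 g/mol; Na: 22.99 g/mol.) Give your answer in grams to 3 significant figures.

5.60 g

n(Cd) = 13.7 / 112.41 = 0.1219 mol
Cd²⁺ + 2e⁻ → Cd, so n(e⁻) = 2 × 0.1219 = 0.2438 mol
In series, the same 0.2438 mol of electrons flows through the second cell.
Na⁺ + e⁻ → Na, so n(Na) = 0.2438 mol
m(Na) = 0.2438 × 22.99 = 5.60 g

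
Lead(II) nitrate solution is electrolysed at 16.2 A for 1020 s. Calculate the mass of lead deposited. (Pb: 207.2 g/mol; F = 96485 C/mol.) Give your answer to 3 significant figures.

Charge passed = 16.2 × 1020 = 16520 C
n(e⁻) = Q/F = 16520/96485 = 0.1712 mol
Pb²⁺ + 2e⁻ → Pb, so n(Pb) = 0.1712 / 2 = 0.08560 mol
m = 0.08560 × 207.2 = 17.7 g

17.7 g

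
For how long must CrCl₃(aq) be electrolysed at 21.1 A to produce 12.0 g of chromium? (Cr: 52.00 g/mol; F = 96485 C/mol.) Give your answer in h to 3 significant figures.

n(Cr) = 12.0 / 52.00 = 0.2308 mol
Cr³⁺ + 3e⁻ → Cr, so n(e⁻) = 3 × 0.2308 = 0.6924 mol
Q = 0.6924 × 96485 = 66810 C
t = Q / I = 66810 / 21.1 = 3166 s = 0.879 h

0.879 h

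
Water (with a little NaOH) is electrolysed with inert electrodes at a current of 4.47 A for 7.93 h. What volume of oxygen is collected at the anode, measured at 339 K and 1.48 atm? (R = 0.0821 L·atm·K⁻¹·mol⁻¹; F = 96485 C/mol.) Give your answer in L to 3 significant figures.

6.22 L

Q = 4.47 A × 28548 s = 1.276×10^5 C
n(e⁻) = 1.276×10^5 / 96485 = 1.322 mol
2H₂O → O₂ + 4H⁺ + 4e⁻, so n(O₂) = 1.322 / 4 = 0.3305 mol
V = nRT/P = 0.3305 × 0.0821 × 339 / 1.48 = 6.215 L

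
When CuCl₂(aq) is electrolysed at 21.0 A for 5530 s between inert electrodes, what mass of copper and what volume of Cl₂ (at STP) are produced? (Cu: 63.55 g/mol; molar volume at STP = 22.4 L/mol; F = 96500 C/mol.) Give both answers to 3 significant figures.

Q = 21.0 × 5530 = 1.161×10^5 C; n(e⁻) = 1.161×10^5 / 96500 = 1.203 mol
Cathode: Cu²⁺ + 2e⁻ → Cu → n(Cu) = 1.203/2 = 0.6015 mol → 38.2 g
Anode: 2Cl⁻ → Cl₂ + 2e⁻ → n(Cl₂) = 1.203/2 = 0.6015 mol → 13.5 L

38.2 g Cu; 13.5 L Cl₂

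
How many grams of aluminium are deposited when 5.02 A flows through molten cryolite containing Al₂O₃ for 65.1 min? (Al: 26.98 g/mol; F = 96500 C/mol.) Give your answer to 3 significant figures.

Charge passed = 5.02 × 3906 = 19610 C
n(e⁻) = Q/F = 19610/96500 = 0.2032 mol
Al³⁺ + 3e⁻ → Al, so n(Al) = 0.2032 / 3 = 0.06773 mol
m = 0.06773 × 26.98 = 1.83 g

1.83 g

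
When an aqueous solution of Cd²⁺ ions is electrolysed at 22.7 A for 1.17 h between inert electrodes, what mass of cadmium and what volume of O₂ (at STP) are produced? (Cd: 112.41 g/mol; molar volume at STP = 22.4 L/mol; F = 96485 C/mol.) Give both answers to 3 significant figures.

55.7 g Cd; 5.55 L O₂

Q = 22.7 × 4212 = 95610 C; n(e⁻) = 95610 / 96485 = 0.9909 mol
Cathode: Cd²⁺ + 2e⁻ → Cd → n(Cd) = 0.9909/2 = 0.4955 mol → 55.7 g
Anode: 2H₂O → O₂ + 4H⁺ + 4e⁻ → n(O₂) = 0.9909/4 = 0.2477 mol → 5.55 L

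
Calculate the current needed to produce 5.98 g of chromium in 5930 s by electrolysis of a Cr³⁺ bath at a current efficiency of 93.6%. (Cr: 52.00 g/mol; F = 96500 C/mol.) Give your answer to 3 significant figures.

n(Cr) = 5.98 / 52.00 = 0.1150 mol
Cr³⁺ + 3e⁻ → Cr, so n(e⁻) = 3 × 0.1150 = 0.3450 mol
Q = 0.3450 × 96500 / 0.936 = 35570 C
I = Q / t = 35570 / 5930 s = 6.00 A

6.00 A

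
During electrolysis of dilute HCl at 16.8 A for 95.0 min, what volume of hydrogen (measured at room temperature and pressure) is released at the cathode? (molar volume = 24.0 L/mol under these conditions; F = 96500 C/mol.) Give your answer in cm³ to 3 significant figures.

11900 cm³

Q = 16.8 A × 5700 s = 95760 C
n(e⁻) = 95760 / 96500 = 0.9923 mol
2H⁺ + 2e⁻ → H₂, so n(H₂) = 0.9923 / 2 = 0.4962 mol
V = 0.4962 × 24.0 = 11.91 L
= 11900 cm³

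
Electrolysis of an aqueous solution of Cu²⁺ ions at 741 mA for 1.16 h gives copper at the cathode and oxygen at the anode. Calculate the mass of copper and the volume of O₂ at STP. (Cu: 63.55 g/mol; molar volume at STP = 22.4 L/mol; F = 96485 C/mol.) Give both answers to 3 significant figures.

1.02 g Cu; 0.180 L O₂

Q = 0.741 × 4176 = 3094 C; n(e⁻) = 3094 / 96485 = 0.03207 mol
Cathode: Cu²⁺ + 2e⁻ → Cu → n(Cu) = 0.03207/2 = 0.01604 mol → 1.02 g
Anode: 2H₂O → O₂ + 4H⁺ + 4e⁻ → n(O₂) = 0.03207/4 = 0.008018 mol → 0.180 L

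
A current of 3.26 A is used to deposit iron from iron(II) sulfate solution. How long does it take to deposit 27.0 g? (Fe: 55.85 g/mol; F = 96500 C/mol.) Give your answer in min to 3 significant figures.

n(Fe) = 27.0 / 55.85 = 0.4834 mol
Fe²⁺ + 2e⁻ → Fe, so n(e⁻) = 2 × 0.4834 = 0.9668 mol
Q = 0.9668 × 96500 = 93300 C
t = Q / I = 93300 / 3.26 = 28620 s = 477 min

477 min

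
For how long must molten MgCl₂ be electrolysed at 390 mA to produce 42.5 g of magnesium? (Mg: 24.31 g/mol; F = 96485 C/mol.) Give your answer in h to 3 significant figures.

n(Mg) = 42.5 / 24.31 = 1.748 mol
Mg²⁺ + 2e⁻ → Mg, so n(e⁻) = 2 × 1.748 = 3.496 mol
Q = 3.496 × 96485 = 3.373×10^5 C
t = Q / I = 3.373×10^5 / 0.390 = 8.649×10^5 s = 240 h

240 h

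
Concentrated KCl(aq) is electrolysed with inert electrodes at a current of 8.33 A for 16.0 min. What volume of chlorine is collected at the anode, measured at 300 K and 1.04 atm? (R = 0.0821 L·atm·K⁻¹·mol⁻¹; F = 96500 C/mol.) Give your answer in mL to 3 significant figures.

Q = 8.33 A × 960 s = 7997 C
n(e⁻) = 7997 / 96500 = 0.08287 mol
2Cl⁻ → Cl₂ + 2e⁻, so n(Cl₂) = 0.08287 / 2 = 0.04144 mol
V = nRT/P = 0.04144 × 0.0821 × 300 / 1.04 = 0.9814 L
= 981 mL

981 mL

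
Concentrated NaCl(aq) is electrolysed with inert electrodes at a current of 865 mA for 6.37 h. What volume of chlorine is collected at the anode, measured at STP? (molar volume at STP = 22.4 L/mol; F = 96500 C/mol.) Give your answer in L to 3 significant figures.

2.30 L

Q = 0.865 A × 22932 s = 19840 C
n(e⁻) = Q/F = 19840/96500 = 0.2056 mol
2Cl⁻ → Cl₂ + 2e⁻, so n(Cl₂) = 0.2056 / 2 = 0.1028 mol
V = 0.1028 × 22.4 = 2.303 L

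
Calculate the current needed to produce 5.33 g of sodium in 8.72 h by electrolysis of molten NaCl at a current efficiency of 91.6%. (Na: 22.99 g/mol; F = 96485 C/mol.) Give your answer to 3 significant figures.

n(Na) = 5.33 / 22.99 = 0.2318 mol
Na⁺ + e⁻ → Na, so n(e⁻) = 0.2318 mol
Q = 0.2318 × 96485 / 0.916 = 24420 C
I = Q / t = 24420 / 31392 s = 0.778 A

0.778 A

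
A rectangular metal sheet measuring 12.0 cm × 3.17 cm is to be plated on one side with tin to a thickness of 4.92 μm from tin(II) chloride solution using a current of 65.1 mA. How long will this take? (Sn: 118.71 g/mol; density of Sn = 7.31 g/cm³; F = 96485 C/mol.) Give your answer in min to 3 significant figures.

56.9 min

Plated area = 12.0 × 3.17 = 38.04 cm²
Volume = 38.04 × 4.92×10⁻⁴ cm = 0.01872 cm³
m(Sn) = 0.01872 × 7.31 = 0.1368 g
n(Sn) = 0.1368 / 118.71 = 0.001152 mol; n(e⁻) = 2 × 0.001152 = 0.002304 mol
Q = 0.002304 × 96485 = 222.3 C
t = 222.3 / 0.0651 = 3415 s = 56.9 min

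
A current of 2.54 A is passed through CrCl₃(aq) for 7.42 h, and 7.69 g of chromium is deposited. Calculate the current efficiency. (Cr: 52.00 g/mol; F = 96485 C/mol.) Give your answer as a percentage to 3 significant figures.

63.1%

Q = 2.54 × 26712 = 67850 C
n(e⁻) = 67850 / 96485 = 0.7032 mol
Cr³⁺ + 3e⁻ → Cr, so theoretical n(Cr) = 0.2344 mol → 12.19 g
Efficiency = 7.69 / 12.19 = 0.6308 = 63.1%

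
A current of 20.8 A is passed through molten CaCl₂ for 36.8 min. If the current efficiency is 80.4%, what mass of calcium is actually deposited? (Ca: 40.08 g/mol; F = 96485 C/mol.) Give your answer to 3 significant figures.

Q = 20.8 × 2208 = 45930 C
n(e⁻) = 45930 / 96485 = 0.4760 mol
Ca²⁺ + 2e⁻ → Ca, so theoretical m(Ca) = 0.2380 × 40.08 = 9.539 g
Actual mass = 80.4% × 9.539 = 7.67 g

7.67 g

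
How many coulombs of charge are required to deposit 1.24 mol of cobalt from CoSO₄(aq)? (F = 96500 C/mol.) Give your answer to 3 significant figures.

2.39×10^5 C

Co²⁺ + 2e⁻ → Co, so n(e⁻) = 2 × 1.24 = 2.480 mol
Q = 2.480 × 96500 = 2.393×10^5 C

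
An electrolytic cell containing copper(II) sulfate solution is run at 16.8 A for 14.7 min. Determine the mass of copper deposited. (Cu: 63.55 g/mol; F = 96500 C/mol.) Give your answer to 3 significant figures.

4.88 g

Q = 16.8 A × 882 s = 14820 C
n(e⁻) = Q/F = 14820/96500 = 0.1536 mol
Cu²⁺ + 2e⁻ → Cu, so n(Cu) = 0.1536 / 2 = 0.07680 mol
m = 0.07680 × 63.55 = 4.88 g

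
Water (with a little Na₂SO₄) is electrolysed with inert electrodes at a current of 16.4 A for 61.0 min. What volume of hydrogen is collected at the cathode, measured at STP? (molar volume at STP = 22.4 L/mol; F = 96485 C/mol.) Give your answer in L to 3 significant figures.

Q = It = 16.4 × 3660 = 60020 C
n(e⁻) = Q/F = 60020/96485 = 0.6221 mol
2H⁺ + 2e⁻ → H₂, so n(H₂) = 0.6221 / 2 = 0.3111 mol
V = 0.3111 × 22.4 = 6.969 L

6.97 L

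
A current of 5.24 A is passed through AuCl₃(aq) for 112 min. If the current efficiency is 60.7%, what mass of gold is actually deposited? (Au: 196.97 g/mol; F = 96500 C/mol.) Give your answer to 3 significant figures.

14.5 g

Q = 5.24 × 6720 = 35210 C
n(e⁻) = 35210 / 96500 = 0.3649 mol
Au³⁺ + 3e⁻ → Au, so theoretical m(Au) = 0.1216 × 196.97 = 23.95 g
Actual mass = 60.7% × 23.95 = 14.5 g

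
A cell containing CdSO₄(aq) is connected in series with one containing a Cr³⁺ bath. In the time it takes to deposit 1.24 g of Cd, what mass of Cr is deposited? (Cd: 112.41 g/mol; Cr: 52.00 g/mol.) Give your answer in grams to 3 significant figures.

0.382 g

n(Cd) = 1.24 / 112.41 = 0.01103 mol
Cd²⁺ + 2e⁻ → Cd, so n(e⁻) = 2 × 0.01103 = 0.02206 mol
Same current for the same time ⇒ same n(e⁻) = 0.02206 mol in both cells.
Cr³⁺ + 3e⁻ → Cr, so n(Cr) = 0.02206 / 3 = 0.007353 mol
m(Cr) = 0.007353 × 52.00 = 0.382 g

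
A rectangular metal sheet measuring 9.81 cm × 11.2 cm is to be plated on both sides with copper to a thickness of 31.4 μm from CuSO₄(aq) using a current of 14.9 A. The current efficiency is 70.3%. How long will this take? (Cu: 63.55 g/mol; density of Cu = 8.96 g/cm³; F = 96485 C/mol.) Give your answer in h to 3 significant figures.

Plated area = 2 × 9.81 × 11.2 = 219.7 cm²
Volume = 219.7 × 31.4×10⁻⁴ cm = 0.6899 cm³
m(Cu) = 0.6899 × 8.96 = 6.182 g
n(Cu) = 6.182 / 63.55 = 0.09728 mol; n(e⁻) = 2 × 0.09728 = 0.1946 mol
Q = 0.1946 × 96485 / 0.703 = 26710 C
t = 26710 / 14.9 = 1793 s = 0.498 h

0.498 h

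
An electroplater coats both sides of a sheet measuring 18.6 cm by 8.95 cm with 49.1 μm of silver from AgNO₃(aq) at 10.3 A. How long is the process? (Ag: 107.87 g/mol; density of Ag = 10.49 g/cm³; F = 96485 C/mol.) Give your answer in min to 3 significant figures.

24.8 min

Plated area = 2 × 18.6 × 8.95 = 332.9 cm²
Volume = 332.9 × 49.1×10⁻⁴ cm = 1.635 cm³
m(Ag) = 1.635 × 10.49 = 17.15 g
n(Ag) = 17.15 / 107.87 = 0.1590 mol; n(e⁻) = 0.1590 mol
Q = 0.1590 × 96485 = 15340 C
t = 15340 / 10.3 = 1489 s = 24.8 min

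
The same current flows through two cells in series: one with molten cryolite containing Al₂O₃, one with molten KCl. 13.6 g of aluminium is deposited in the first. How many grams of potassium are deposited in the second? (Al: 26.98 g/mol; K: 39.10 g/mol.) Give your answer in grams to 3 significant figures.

59.1 g

n(Al) = 13.6 / 26.98 = 0.5041 mol
Al³⁺ + 3e⁻ → Al, so n(e⁻) = 3 × 0.5041 = 1.512 mol
The cells are in series, so the same charge (and hence the same n(e⁻) = 1.512 mol) passes through both.
K⁺ + e⁻ → K, so n(K) = 1.512 mol
m(K) = 1.512 × 39.10 = 59.1 g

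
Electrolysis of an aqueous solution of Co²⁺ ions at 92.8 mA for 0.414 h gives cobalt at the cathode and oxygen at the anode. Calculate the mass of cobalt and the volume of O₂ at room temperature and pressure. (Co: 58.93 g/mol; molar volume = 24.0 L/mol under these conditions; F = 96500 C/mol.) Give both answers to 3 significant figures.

Q = 0.0928 × 1490.4 = 138.3 C; n(e⁻) = 138.3 / 96500 = 0.001433 mol
Cathode: Co²⁺ + 2e⁻ → Co → n(Co) = 0.001433/2 = 7.165×10^-4 mol → 0.0422 g
Anode: 2H₂O → O₂ + 4H⁺ + 4e⁻ → n(O₂) = 0.001433/4 = 3.583×10^-4 mol → 0.00860 L

0.0422 g Co; 0.00860 L O₂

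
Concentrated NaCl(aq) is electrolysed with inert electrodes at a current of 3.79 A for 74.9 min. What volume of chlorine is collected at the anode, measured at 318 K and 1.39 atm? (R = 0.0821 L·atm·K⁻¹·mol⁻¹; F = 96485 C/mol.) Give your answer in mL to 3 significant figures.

Q = It = 3.79 × 4494 = 17030 C
n(e⁻) = Q/F = 17030/96485 = 0.1765 mol
2Cl⁻ → Cl₂ + 2e⁻, so n(Cl₂) = 0.1765 / 2 = 0.08825 mol
V = nRT/P = 0.08825 × 0.0821 × 318 / 1.39 = 1.658 L
= 1660 mL

1660 mL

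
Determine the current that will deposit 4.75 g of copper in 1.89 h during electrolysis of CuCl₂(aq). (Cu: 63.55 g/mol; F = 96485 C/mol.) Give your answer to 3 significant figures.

n(Cu) = 4.75 / 63.55 = 0.07474 mol
Cu²⁺ + 2e⁻ → Cu, so n(e⁻) = 2 × 0.07474 = 0.1495 mol
Q = 0.1495 × 96485 = 14420 C
I = Q / t = 14420 / 6804 s = 2.12 A

2.12 A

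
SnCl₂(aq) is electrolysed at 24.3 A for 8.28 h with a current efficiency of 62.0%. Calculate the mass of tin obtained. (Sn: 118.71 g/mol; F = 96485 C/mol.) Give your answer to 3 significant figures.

Q = 24.3 × 29808 = 7.243×10^5 C
n(e⁻) = 7.243×10^5 / 96485 = 7.507 mol
Sn²⁺ + 2e⁻ → Sn, so theoretical m(Sn) = 3.754 × 118.71 = 445.6 g
Actual mass = 62.0% × 445.6 = 276 g

276 g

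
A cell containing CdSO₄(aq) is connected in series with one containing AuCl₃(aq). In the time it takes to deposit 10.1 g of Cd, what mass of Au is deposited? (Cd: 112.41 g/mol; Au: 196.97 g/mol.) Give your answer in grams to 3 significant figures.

11.8 g

n(Cd) = 10.1 / 112.41 = 0.08985 mol
Cd²⁺ + 2e⁻ → Cd, so n(e⁻) = 2 × 0.08985 = 0.1797 mol
The cells are in series, so the same charge (and hence the same n(e⁻) = 0.1797 mol) passes through both.
Au³⁺ + 3e⁻ → Au, so n(Au) = 0.1797 / 3 = 0.05990 mol
m(Au) = 0.05990 × 196.97 = 11.8 g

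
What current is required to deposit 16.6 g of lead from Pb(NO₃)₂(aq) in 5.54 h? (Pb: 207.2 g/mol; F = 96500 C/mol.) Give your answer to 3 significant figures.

0.775 A

n(Pb) = 16.6 / 207.2 = 0.08012 mol
Pb²⁺ + 2e⁻ → Pb, so n(e⁻) = 2 × 0.08012 = 0.1602 mol
Q = 0.1602 × 96500 = 15460 C
I = Q / t = 15460 / 19944 s = 0.775 A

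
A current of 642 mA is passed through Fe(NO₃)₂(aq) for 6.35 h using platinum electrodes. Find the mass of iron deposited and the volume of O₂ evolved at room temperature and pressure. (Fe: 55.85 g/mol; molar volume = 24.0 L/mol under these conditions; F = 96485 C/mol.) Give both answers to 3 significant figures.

4.25 g Fe; 0.913 L O₂

Q = 0.642 × 22860 = 14680 C; n(e⁻) = 14680 / 96485 = 0.1521 mol
Cathode: Fe²⁺ + 2e⁻ → Fe → n(Fe) = 0.1521/2 = 0.07605 mol → 4.25 g
Anode: 2H₂O → O₂ + 4H⁺ + 4e⁻ → n(O₂) = 0.1521/4 = 0.03803 mol → 0.913 L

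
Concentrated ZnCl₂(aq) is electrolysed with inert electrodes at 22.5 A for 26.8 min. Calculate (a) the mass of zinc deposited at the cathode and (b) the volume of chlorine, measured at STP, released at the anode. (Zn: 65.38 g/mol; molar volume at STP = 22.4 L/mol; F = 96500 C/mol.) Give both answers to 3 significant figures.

Q = 22.5 × 1608 = 36180 C; n(e⁻) = 36180 / 96500 = 0.3749 mol
Cathode: Zn²⁺ + 2e⁻ → Zn → n(Zn) = 0.3749/2 = 0.1875 mol → 12.3 g
Anode: 2Cl⁻ → Cl₂ + 2e⁻ → n(Cl₂) = 0.3749/2 = 0.1875 mol → 4.20 L

12.3 g Zn; 4.20 L Cl₂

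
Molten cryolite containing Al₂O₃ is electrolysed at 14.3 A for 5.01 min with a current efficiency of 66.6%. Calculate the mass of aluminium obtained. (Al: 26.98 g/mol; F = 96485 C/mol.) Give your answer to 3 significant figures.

Q = 14.3 × 300.6 = 4299 C
n(e⁻) = 4299 / 96485 = 0.04456 mol
Al³⁺ + 3e⁻ → Al, so theoretical m(Al) = 0.01485 × 26.98 = 0.4007 g
Actual mass = 66.6% × 0.4007 = 0.267 g

0.267 g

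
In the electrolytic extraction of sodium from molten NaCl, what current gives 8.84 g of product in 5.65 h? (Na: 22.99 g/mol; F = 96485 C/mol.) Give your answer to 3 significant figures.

n(Na) = 8.84 / 22.99 = 0.3845 mol
Na⁺ + e⁻ → Na, so n(e⁻) = 0.3845 mol
Q = 0.3845 × 96485 = 37100 C
I = Q / t = 37100 / 20340 s = 1.82 A

1.82 A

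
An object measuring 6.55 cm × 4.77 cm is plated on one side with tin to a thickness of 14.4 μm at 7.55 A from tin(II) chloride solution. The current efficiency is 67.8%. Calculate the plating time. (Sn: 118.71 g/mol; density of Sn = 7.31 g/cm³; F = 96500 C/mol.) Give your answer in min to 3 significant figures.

Plated area = 6.55 × 4.77 = 31.24 cm²
Volume = 31.24 × 14.4×10⁻⁴ cm = 0.04499 cm³
m(Sn) = 0.04499 × 7.31 = 0.3289 g
n(Sn) = 0.3289 / 118.71 = 0.002771 mol; n(e⁻) = 2 × 0.002771 = 0.005542 mol
Q = 0.005542 × 96500 / 0.678 = 788.8 C
t = 788.8 / 7.55 = 104.5 s = 1.74 min

1.74 min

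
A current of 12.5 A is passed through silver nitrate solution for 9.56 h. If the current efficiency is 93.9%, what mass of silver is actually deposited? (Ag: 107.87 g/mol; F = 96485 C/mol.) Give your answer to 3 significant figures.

Q = 12.5 × 34416 = 4.302×10^5 C
n(e⁻) = 4.302×10^5 / 96485 = 4.459 mol
Ag⁺ + e⁻ → Ag, so theoretical m(Ag) = 4.459 × 107.87 = 481.0 g
Actual mass = 93.9% × 481.0 = 452 g

452 g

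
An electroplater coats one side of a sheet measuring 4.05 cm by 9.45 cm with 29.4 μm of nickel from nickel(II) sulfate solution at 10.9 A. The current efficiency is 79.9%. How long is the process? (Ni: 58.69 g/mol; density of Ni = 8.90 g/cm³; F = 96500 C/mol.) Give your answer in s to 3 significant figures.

378 s

Plated area = 4.05 × 9.45 = 38.27 cm²
Volume = 38.27 × 29.4×10⁻⁴ cm = 0.1125 cm³
m(Ni) = 0.1125 × 8.90 = 1.001 g
n(Ni) = 1.001 / 58.69 = 0.01706 mol; n(e⁻) = 2 × 0.01706 = 0.03412 mol
Q = 0.03412 × 96500 / 0.799 = 4121 C
t = 4121 / 10.9 = 378.1 s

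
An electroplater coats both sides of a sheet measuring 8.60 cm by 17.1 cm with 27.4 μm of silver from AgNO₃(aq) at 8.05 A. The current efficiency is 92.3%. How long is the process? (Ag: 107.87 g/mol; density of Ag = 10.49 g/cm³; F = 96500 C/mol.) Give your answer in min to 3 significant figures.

17.0 min

Plated area = 2 × 8.60 × 17.1 = 294.1 cm²
Volume = 294.1 × 27.4×10⁻⁴ cm = 0.8058 cm³
m(Ag) = 0.8058 × 10.49 = 8.453 g
n(Ag) = 8.453 / 107.87 = 0.07836 mol; n(e⁻) = 0.07836 mol
Q = 0.07836 × 96500 / 0.923 = 8193 C
t = 8193 / 8.05 = 1018 s = 17.0 min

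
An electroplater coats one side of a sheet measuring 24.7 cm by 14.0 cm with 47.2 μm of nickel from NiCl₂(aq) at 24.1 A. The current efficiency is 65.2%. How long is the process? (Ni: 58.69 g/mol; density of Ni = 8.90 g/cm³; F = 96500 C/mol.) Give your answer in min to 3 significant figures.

Plated area = 24.7 × 14.0 = 345.8 cm²
Volume = 345.8 × 47.2×10⁻⁴ cm = 1.632 cm³
m(Ni) = 1.632 × 8.90 = 14.52 g
n(Ni) = 14.52 / 58.69 = 0.2474 mol; n(e⁻) = 2 × 0.2474 = 0.4948 mol
Q = 0.4948 × 96500 / 0.652 = 73230 C
t = 73230 / 24.1 = 3039 s = 50.7 min

50.7 min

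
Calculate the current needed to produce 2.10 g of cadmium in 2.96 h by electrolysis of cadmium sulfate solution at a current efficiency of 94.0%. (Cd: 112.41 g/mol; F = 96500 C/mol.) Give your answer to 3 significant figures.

n(Cd) = 2.10 / 112.41 = 0.01868 mol
Cd²⁺ + 2e⁻ → Cd, so n(e⁻) = 2 × 0.01868 = 0.03736 mol
Q = 0.03736 × 96500 / 0.940 = 3835 C
I = Q / t = 3835 / 10656 s = 0.360 A

0.360 A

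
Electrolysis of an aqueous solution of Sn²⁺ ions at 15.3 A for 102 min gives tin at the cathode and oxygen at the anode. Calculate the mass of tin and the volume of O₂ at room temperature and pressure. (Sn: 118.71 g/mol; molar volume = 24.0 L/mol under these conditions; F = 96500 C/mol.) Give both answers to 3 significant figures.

Q = 15.3 × 6120 = 93640 C; n(e⁻) = 93640 / 96500 = 0.9704 mol
Cathode: Sn²⁺ + 2e⁻ → Sn → n(Sn) = 0.9704/2 = 0.4852 mol → 57.6 g
Anode: 2H₂O → O₂ + 4H⁺ + 4e⁻ → n(O₂) = 0.9704/4 = 0.2426 mol → 5.82 L

57.6 g Sn; 5.82 L O₂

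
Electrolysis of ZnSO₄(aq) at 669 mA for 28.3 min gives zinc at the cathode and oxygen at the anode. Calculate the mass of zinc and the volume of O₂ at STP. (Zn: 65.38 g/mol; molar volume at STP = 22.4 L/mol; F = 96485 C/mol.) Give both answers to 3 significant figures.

0.385 g Zn; 0.0659 L O₂

Q = 0.669 × 1698 = 1136 C; n(e⁻) = 1136 / 96485 = 0.01177 mol
Cathode: Zn²⁺ + 2e⁻ → Zn → n(Zn) = 0.01177/2 = 0.005885 mol → 0.385 g
Anode: 2H₂O → O₂ + 4H⁺ + 4e⁻ → n(O₂) = 0.01177/4 = 0.002943 mol → 0.0659 L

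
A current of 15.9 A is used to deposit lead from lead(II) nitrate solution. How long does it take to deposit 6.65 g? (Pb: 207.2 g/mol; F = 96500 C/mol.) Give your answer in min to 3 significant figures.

n(Pb) = 6.65 / 207.2 = 0.03209 mol
Pb²⁺ + 2e⁻ → Pb, so n(e⁻) = 2 × 0.03209 = 0.06418 mol
Q = 0.06418 × 96500 = 6193 C
t = Q / I = 6193 / 15.9 = 389.5 s = 6.49 min

6.49 min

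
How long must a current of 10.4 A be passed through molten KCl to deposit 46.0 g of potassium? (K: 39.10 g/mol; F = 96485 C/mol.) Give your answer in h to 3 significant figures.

n(K) = 46.0 / 39.10 = 1.176 mol
K⁺ + e⁻ → K, so n(e⁻) = 1.176 mol
Q = 1.176 × 96485 = 1.135×10^5 C
t = Q / I = 1.135×10^5 / 10.4 = 10910 s = 3.03 h

3.03 h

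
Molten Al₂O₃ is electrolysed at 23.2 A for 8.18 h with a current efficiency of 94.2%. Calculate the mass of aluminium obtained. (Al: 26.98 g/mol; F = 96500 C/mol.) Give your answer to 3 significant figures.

Q = 23.2 × 29448 = 6.832×10^5 C
n(e⁻) = 6.832×10^5 / 96500 = 7.080 mol
Al³⁺ + 3e⁻ → Al, so theoretical m(Al) = 2.360 × 26.98 = 63.67 g
Actual mass = 94.2% × 63.67 = 60.0 g

60.0 g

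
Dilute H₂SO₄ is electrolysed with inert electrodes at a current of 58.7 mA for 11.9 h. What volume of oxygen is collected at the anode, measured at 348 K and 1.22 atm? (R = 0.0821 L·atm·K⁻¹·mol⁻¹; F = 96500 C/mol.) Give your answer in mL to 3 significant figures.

153 mL

Q = It = 0.0587 × 42840 = 2515 C
n(e⁻) = Q/F = 2515/96500 = 0.02606 mol
2H₂O → O₂ + 4H⁺ + 4e⁻, so n(O₂) = 0.02606 / 4 = 0.006515 mol
V = nRT/P = 0.006515 × 0.0821 × 348 / 1.22 = 0.1526 L
= 153 mL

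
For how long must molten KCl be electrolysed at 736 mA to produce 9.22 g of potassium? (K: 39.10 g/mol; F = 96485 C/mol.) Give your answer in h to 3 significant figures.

n(K) = 9.22 / 39.10 = 0.2358 mol
K⁺ + e⁻ → K, so n(e⁻) = 0.2358 mol
Q = 0.2358 × 96485 = 22750 C
t = Q / I = 22750 / 0.736 = 30910 s = 8.59 h

8.59 h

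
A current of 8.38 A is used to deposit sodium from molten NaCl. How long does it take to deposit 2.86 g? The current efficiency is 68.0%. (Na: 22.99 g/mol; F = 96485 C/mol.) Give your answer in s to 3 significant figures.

2110 s

n(Na) = 2.86 / 22.99 = 0.1244 mol
Na⁺ + e⁻ → Na, so n(e⁻) = 0.1244 mol
Q = 0.1244 × 96485 / 0.680 = 17650 C
t = Q / I = 17650 / 8.38 = 2106 s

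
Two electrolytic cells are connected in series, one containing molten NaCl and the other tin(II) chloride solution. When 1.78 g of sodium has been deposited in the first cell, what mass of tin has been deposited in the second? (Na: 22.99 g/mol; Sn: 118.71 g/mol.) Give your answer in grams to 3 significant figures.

n(Na) = 1.78 / 22.99 = 0.07742 mol
Na⁺ + e⁻ → Na, so n(e⁻) = 0.07742 mol
The cells are in series, so the same charge (and hence the same n(e⁻) = 0.07742 mol) passes through both.
Sn²⁺ + 2e⁻ → Sn, so n(Sn) = 0.07742 / 2 = 0.03871 mol
m(Sn) = 0.03871 × 118.71 = 4.60 g

4.60 g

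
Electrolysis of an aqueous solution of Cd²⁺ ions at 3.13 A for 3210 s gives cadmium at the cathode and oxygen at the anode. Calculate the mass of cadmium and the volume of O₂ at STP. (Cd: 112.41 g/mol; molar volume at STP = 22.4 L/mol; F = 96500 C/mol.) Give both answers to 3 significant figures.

Q = 3.13 × 3210 = 10050 C; n(e⁻) = 10050 / 96500 = 0.1041 mol
Cathode: Cd²⁺ + 2e⁻ → Cd → n(Cd) = 0.1041/2 = 0.05205 mol → 5.85 g
Anode: 2H₂O → O₂ + 4H⁺ + 4e⁻ → n(O₂) = 0.1041/4 = 0.02603 mol → 0.583 L

5.85 g Cd; 0.583 L O₂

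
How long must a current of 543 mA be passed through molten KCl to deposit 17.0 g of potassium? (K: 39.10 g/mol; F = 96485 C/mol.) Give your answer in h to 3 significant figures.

21.5 h

n(K) = 17.0 / 39.10 = 0.4348 mol
K⁺ + e⁻ → K, so n(e⁻) = 0.4348 mol
Q = 0.4348 × 96485 = 41950 C
t = Q / I = 41950 / 0.543 = 77260 s = 21.5 h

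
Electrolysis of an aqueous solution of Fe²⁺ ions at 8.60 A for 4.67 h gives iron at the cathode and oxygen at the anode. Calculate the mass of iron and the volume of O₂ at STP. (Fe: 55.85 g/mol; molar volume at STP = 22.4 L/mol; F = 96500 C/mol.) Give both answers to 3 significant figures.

41.8 g Fe; 8.39 L O₂

Q = 8.60 × 16812 = 1.446×10^5 C; n(e⁻) = 1.446×10^5 / 96500 = 1.498 mol
Cathode: Fe²⁺ + 2e⁻ → Fe → n(Fe) = 1.498/2 = 0.7490 mol → 41.8 g
Anode: 2H₂O → O₂ + 4H⁺ + 4e⁻ → n(O₂) = 1.498/4 = 0.3745 mol → 8.39 L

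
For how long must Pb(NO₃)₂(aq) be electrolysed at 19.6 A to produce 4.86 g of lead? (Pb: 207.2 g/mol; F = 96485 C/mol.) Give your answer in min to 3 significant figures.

n(Pb) = 4.86 / 207.2 = 0.02346 mol
Pb²⁺ + 2e⁻ → Pb, so n(e⁻) = 2 × 0.02346 = 0.04692 mol
Q = 0.04692 × 96485 = 4527 C
t = Q / I = 4527 / 19.6 = 231.0 s = 3.85 min

3.85 min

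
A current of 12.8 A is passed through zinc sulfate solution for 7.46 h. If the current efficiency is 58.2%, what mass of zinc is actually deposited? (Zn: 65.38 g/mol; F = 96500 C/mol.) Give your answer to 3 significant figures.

Q = 12.8 × 26856 = 3.438×10^5 C
n(e⁻) = 3.438×10^5 / 96500 = 3.563 mol
Zn²⁺ + 2e⁻ → Zn, so theoretical m(Zn) = 1.782 × 65.38 = 116.5 g
Actual mass = 58.2% × 116.5 = 67.8 g

67.8 g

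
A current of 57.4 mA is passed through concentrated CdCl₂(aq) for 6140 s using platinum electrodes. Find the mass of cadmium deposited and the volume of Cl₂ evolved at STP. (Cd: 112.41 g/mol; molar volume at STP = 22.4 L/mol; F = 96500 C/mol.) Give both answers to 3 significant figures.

Q = 0.0574 × 6140 = 352.4 C; n(e⁻) = 352.4 / 96500 = 0.003652 mol
Cathode: Cd²⁺ + 2e⁻ → Cd → n(Cd) = 0.003652/2 = 0.001826 mol → 0.205 g
Anode: 2Cl⁻ → Cl₂ + 2e⁻ → n(Cl₂) = 0.003652/2 = 0.001826 mol → 0.0409 L

0.205 g Cd; 0.0409 L Cl₂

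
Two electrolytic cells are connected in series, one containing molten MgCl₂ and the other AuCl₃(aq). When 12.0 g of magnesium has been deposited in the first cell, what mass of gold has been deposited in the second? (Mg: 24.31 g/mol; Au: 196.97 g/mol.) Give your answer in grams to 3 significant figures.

n(Mg) = 12.0 / 24.31 = 0.4936 mol
Mg²⁺ + 2e⁻ → Mg, so n(e⁻) = 2 × 0.4936 = 0.9872 mol
Since the cells are in series, n(e⁻) in the Au cell is also 0.9872 mol.
Au³⁺ + 3e⁻ → Au, so n(Au) = 0.9872 / 3 = 0.3291 mol
m(Au) = 0.3291 × 196.97 = 64.8 g

64.8 g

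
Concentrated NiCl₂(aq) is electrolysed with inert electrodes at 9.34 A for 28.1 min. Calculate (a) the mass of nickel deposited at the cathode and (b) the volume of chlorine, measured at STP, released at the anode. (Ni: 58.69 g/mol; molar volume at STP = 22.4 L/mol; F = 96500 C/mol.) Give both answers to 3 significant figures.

Q = 9.34 × 1686 = 15750 C; n(e⁻) = 15750 / 96500 = 0.1632 mol
Cathode: Ni²⁺ + 2e⁻ → Ni → n(Ni) = 0.1632/2 = 0.08160 mol → 4.79 g
Anode: 2Cl⁻ → Cl₂ + 2e⁻ → n(Cl₂) = 0.1632/2 = 0.08160 mol → 1.83 L

4.79 g Ni; 1.83 L Cl₂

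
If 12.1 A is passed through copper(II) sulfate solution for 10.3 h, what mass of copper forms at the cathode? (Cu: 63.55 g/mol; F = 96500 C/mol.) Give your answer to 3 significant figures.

148 g

Charge passed = 12.1 × 37080 = 4.487×10^5 C
n(e⁻) = Q/F = 4.487×10^5/96500 = 4.650 mol
Cu²⁺ + 2e⁻ → Cu, so n(Cu) = 4.650 / 2 = 2.325 mol
m = 2.325 × 63.55 = 148 g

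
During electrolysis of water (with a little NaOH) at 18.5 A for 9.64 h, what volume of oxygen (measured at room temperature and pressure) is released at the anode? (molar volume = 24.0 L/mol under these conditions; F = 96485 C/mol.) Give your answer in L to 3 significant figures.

Charge passed = 18.5 × 34704 = 6.420×10^5 C
Moles of electrons = 6.420×10^5 / 96485 = 6.654 mol
2H₂O → O₂ + 4H⁺ + 4e⁻, so n(O₂) = 6.654 / 4 = 1.664 mol
V = 1.664 × 24.0 = 39.94 L

39.9 L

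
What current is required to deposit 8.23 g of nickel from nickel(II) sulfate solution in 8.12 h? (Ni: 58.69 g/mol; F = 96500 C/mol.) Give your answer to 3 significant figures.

0.926 A

n(Ni) = 8.23 / 58.69 = 0.1402 mol
Ni²⁺ + 2e⁻ → Ni, so n(e⁻) = 2 × 0.1402 = 0.2804 mol
Q = 0.2804 × 96500 = 27060 C
I = Q / t = 27060 / 29232 s = 0.926 A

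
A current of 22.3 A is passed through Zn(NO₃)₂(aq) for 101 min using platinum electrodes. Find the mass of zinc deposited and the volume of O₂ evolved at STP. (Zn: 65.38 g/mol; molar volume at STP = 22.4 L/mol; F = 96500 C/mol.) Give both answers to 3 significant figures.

Q = 22.3 × 6060 = 1.351×10^5 C; n(e⁻) = 1.351×10^5 / 96500 = 1.400 mol
Cathode: Zn²⁺ + 2e⁻ → Zn → n(Zn) = 1.400/2 = 0.7000 mol → 45.8 g
Anode: 2H₂O → O₂ + 4H⁺ + 4e⁻ → n(O₂) = 1.400/4 = 0.3500 mol → 7.84 L

45.8 g Zn; 7.84 L O₂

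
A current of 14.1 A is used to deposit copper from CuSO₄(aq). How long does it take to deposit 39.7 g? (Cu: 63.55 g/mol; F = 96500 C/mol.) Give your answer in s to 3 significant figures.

8550 s

n(Cu) = 39.7 / 63.55 = 0.6247 mol
Cu²⁺ + 2e⁻ → Cu, so n(e⁻) = 2 × 0.6247 = 1.249 mol
Q = 1.249 × 96500 = 1.205×10^5 C
t = Q / I = 1.205×10^5 / 14.1 = 8546 s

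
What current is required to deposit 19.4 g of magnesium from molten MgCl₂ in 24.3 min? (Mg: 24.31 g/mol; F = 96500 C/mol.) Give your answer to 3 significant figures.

n(Mg) = 19.4 / 24.31 = 0.7980 mol
Mg²⁺ + 2e⁻ → Mg, so n(e⁻) = 2 × 0.7980 = 1.596 mol
Q = 1.596 × 96500 = 1.540×10^5 C
I = Q / t = 1.540×10^5 / 1458 s = 106 A

106 A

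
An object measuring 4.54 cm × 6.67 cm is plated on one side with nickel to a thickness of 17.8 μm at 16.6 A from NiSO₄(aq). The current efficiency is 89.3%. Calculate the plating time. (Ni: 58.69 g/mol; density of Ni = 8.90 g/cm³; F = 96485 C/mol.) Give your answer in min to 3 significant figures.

1.77 min

Plated area = 4.54 × 6.67 = 30.28 cm²
Volume = 30.28 × 17.8×10⁻⁴ cm = 0.05390 cm³
m(Ni) = 0.05390 × 8.90 = 0.4797 g
n(Ni) = 0.4797 / 58.69 = 0.008173 mol; n(e⁻) = 2 × 0.008173 = 0.01635 mol
Q = 0.01635 × 96485 / 0.893 = 1767 C
t = 1767 / 16.6 = 106.4 s = 1.77 min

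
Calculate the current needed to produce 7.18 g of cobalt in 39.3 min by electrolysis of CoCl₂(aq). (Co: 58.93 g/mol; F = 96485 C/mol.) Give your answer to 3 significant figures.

9.97 A

n(Co) = 7.18 / 58.93 = 0.1218 mol
Co²⁺ + 2e⁻ → Co, so n(e⁻) = 2 × 0.1218 = 0.2436 mol
Q = 0.2436 × 96485 = 23500 C
I = Q / t = 23500 / 2358 s = 9.97 A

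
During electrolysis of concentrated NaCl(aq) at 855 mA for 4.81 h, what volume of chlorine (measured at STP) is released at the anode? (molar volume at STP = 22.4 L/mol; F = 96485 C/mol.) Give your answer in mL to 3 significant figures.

1720 mL

Q = 0.855 A × 17316 s = 14810 C
n(e⁻) = 14810 / 96485 = 0.1535 mol
2Cl⁻ → Cl₂ + 2e⁻, so n(Cl₂) = 0.1535 / 2 = 0.07675 mol
V = 0.07675 × 22.4 = 1.719 L
= 1720 mL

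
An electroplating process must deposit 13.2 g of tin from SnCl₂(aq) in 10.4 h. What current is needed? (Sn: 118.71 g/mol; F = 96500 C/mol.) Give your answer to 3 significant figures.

n(Sn) = 13.2 / 118.71 = 0.1112 mol
Sn²⁺ + 2e⁻ → Sn, so n(e⁻) = 2 × 0.1112 = 0.2224 mol
Q = 0.2224 × 96500 = 21460 C
I = Q / t = 21460 / 37440 s = 0.573 A

0.573 A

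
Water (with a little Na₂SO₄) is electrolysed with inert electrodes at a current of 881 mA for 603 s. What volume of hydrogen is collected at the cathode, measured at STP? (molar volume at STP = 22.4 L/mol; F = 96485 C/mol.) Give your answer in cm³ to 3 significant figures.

61.7 cm³

Q = It = 0.881 × 603 = 531.2 C
Moles of electrons = 531.2 / 96485 = 0.005506 mol
2H⁺ + 2e⁻ → H₂, so n(H₂) = 0.005506 / 2 = 0.002753 mol
V = 0.002753 × 22.4 = 0.06167 L
= 61.7 cm³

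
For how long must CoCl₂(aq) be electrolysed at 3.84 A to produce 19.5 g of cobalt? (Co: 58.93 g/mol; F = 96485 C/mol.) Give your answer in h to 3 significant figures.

4.62 h

n(Co) = 19.5 / 58.93 = 0.3309 mol
Co²⁺ + 2e⁻ → Co, so n(e⁻) = 2 × 0.3309 = 0.6618 mol
Q = 0.6618 × 96485 = 63850 C
t = Q / I = 63850 / 3.84 = 16630 s = 4.62 h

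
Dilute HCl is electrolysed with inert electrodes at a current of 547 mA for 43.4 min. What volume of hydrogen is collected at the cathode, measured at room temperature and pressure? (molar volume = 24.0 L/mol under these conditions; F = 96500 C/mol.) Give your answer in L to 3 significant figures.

Charge passed = 0.547 × 2604 = 1424 C
n(e⁻) = Q/F = 1424/96500 = 0.01476 mol
2H⁺ + 2e⁻ → H₂, so n(H₂) = 0.01476 / 2 = 0.007380 mol
V = 0.007380 × 24.0 = 0.1771 L

0.177 L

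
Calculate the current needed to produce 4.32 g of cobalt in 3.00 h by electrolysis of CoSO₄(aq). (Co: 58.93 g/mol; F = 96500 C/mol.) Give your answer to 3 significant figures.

1.31 A

n(Co) = 4.32 / 58.93 = 0.07331 mol
Co²⁺ + 2e⁻ → Co, so n(e⁻) = 2 × 0.07331 = 0.1466 mol
Q = 0.1466 × 96500 = 14150 C
I = Q / t = 14150 / 10800 s = 1.31 A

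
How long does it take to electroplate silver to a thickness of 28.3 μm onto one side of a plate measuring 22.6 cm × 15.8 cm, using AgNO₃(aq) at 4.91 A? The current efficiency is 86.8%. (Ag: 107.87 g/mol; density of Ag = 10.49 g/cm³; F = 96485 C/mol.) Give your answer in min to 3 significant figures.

Plated area = 22.6 × 15.8 = 357.1 cm²
Volume = 357.1 × 28.3×10⁻⁴ cm = 1.011 cm³
m(Ag) = 1.011 × 10.49 = 10.61 g
n(Ag) = 10.61 / 107.87 = 0.09836 mol; n(e⁻) = 0.09836 mol
Q = 0.09836 × 96485 / 0.868 = 10930 C
t = 10930 / 4.91 = 2226 s = 37.1 min

37.1 min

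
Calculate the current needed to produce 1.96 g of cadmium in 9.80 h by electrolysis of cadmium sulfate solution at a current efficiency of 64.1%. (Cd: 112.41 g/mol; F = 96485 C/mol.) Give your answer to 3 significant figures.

0.149 A

n(Cd) = 1.96 / 112.41 = 0.01744 mol
Cd²⁺ + 2e⁻ → Cd, so n(e⁻) = 2 × 0.01744 = 0.03488 mol
Q = 0.03488 × 96485 / 0.641 = 5250 C
I = Q / t = 5250 / 35280 s = 0.149 A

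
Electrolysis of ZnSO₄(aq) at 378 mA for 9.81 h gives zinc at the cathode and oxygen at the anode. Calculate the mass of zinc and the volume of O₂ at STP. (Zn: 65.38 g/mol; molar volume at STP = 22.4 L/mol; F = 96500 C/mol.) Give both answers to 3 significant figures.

Q = 0.378 × 35316 = 13350 C; n(e⁻) = 13350 / 96500 = 0.1383 mol
Cathode: Zn²⁺ + 2e⁻ → Zn → n(Zn) = 0.1383/2 = 0.06915 mol → 4.52 g
Anode: 2H₂O → O₂ + 4H⁺ + 4e⁻ → n(O₂) = 0.1383/4 = 0.03458 mol → 0.775 L

4.52 g Zn; 0.775 L O₂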